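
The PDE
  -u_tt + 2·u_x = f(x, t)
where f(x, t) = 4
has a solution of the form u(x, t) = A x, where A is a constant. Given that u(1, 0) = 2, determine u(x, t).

Substitute the ansatz u = A x into the left-hand side.
Derivatives of the ansatz:
  u_tt = 0
  u_x = A
Term by term:
  -u_tt = 0
  2·u_x = 2 A
So the left-hand side equals
  2 A
This must equal f(x, t) = 4 identically.
Matching coefficients of the independent functions:
  [constant term]:  2 A = 4
Solving: A = 2.
Check against the point condition:
  u(1, 0) = 2  ⟹  A = 2  ✓
Hence u(x, t) = 2 x.

Answer: u(x, t) = 2 x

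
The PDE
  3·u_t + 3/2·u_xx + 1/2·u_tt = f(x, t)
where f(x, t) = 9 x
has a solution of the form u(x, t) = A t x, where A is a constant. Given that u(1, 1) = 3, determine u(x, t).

Substitute the ansatz u = A t x into the left-hand side.
Derivatives of the ansatz:
  u_t = A x
  u_xx = 0
  u_tt = 0
Term by term:
  3·u_t = 3 A x
  3/2·u_xx = 0
  1/2·u_tt = 0
So the left-hand side equals
  3 A x
This must equal f(x, t) = 9 x identically.
Matching coefficients of the independent functions:
  [x]:  3 A = 9
Solving: A = 3.
Check against the point condition:
  u(1, 1) = 3  ⟹  A = 3  ✓
Hence u(x, t) = 3 t x.

Answer: u(x, t) = 3 t x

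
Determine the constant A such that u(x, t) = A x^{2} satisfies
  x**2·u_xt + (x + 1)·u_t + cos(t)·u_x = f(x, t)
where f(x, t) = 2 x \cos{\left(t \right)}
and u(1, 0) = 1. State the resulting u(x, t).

Substitute the ansatz u = A x^{2} into the left-hand side.
Derivatives of the ansatz:
  u_xt = 0
  u_t = 0
  u_x = 2 A x
Term by term:
  x**2·u_xt = 0
  (x + 1)·u_t = 0
  cos(t)·u_x = 2 A x \cos{\left(t \right)}
So the left-hand side equals
  2 A x \cos{\left(t \right)}
This must equal f(x, t) = 2 x \cos{\left(t \right)} identically.
Matching coefficients of the independent functions:
  [x \cos{\left(t \right)}]:  2 A = 2
Solving: A = 1.
Check against the point condition:
  u(1, 0) = 1  ⟹  A = 1  ✓
Hence u(x, t) = x^{2}.

Answer: u(x, t) = x^{2}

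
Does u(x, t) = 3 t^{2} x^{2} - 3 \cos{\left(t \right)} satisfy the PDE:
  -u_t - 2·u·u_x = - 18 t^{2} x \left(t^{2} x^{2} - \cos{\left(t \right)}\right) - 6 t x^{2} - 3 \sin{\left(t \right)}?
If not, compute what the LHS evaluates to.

Answer: No, the LHS evaluates to - 36 t^{2} x \left(t^{2} x^{2} - \cos{\left(t \right)}\right) - 6 t x^{2} - 3 \sin{\left(t \right)}

Derivation:
Evaluate each term of the left-hand side for u = 3 t^{2} x^{2} - 3 \cos{\left(t \right)}.
Derivatives:
  u_t = 6 t x^{2} + 3 \sin{\left(t \right)}
  u_x = 6 t^{2} x
Terms:
  -u_t = - 6 t x^{2} - 3 \sin{\left(t \right)}
  -2·u·u_x = 36 t^{2} x \left(- t^{2} x^{2} + \cos{\left(t \right)}\right)
Sum: LHS = - 36 t^{2} x \left(t^{2} x^{2} - \cos{\left(t \right)}\right) - 6 t x^{2} - 3 \sin{\left(t \right)}
Given right-hand side: - 18 t^{2} x \left(t^{2} x^{2} - \cos{\left(t \right)}\right) - 6 t x^{2} - 3 \sin{\left(t \right)}. Difference LHS − RHS = 18 t^{2} x \left(- t^{2} x^{2} + \cos{\left(t \right)}\right) ≠ 0, so u is not a solution.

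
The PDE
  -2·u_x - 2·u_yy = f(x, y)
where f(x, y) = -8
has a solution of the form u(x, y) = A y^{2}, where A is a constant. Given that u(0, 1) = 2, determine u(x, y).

Answer: u(x, y) = 2 y^{2}

Derivation:
Substitute the ansatz u = A y^{2} into the left-hand side.
Derivatives of the ansatz:
  u_x = 0
  u_yy = 2 A
Term by term:
  -2·u_x = 0
  -2·u_yy = - 4 A
So the left-hand side equals
  - 4 A
This must equal f(x, y) = -8 identically.
Matching coefficients of the independent functions:
  [constant term]:  - 4 A = -8
Solving: A = 2.
Check against the point condition:
  u(0, 1) = 2  ⟹  A = 2  ✓
Hence u(x, y) = 2 y^{2}.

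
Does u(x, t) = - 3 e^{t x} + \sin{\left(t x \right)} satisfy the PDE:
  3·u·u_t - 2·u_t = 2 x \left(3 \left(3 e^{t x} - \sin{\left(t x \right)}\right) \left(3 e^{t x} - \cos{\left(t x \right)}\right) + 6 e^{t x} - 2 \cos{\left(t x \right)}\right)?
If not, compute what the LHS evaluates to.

Evaluate each term of the left-hand side for u = - 3 e^{t x} + \sin{\left(t x \right)}.
Derivatives:
  u_t = - 3 x e^{t x} + x \cos{\left(t x \right)}
Terms:
  3·u·u_t = 3 x \left(3 e^{t x} - \sin{\left(t x \right)}\right) \left(3 e^{t x} - \cos{\left(t x \right)}\right)
  -2·u_t = 2 x \left(3 e^{t x} - \cos{\left(t x \right)}\right)
Sum: LHS = x \left(3 \left(3 e^{t x} - \sin{\left(t x \right)}\right) \left(3 e^{t x} - \cos{\left(t x \right)}\right) + 6 e^{t x} - 2 \cos{\left(t x \right)}\right)
Given right-hand side: 2 x \left(3 \left(3 e^{t x} - \sin{\left(t x \right)}\right) \left(3 e^{t x} - \cos{\left(t x \right)}\right) + 6 e^{t x} - 2 \cos{\left(t x \right)}\right). Difference LHS − RHS = - x \left(3 \left(3 e^{t x} - \sin{\left(t x \right)}\right) \left(3 e^{t x} - \cos{\left(t x \right)}\right) + 6 e^{t x} - 2 \cos{\left(t x \right)}\right) ≠ 0, so u is not a solution.

Answer: No, the LHS evaluates to x \left(3 \left(3 e^{t x} - \sin{\left(t x \right)}\right) \left(3 e^{t x} - \cos{\left(t x \right)}\right) + 6 e^{t x} - 2 \cos{\left(t x \right)}\right)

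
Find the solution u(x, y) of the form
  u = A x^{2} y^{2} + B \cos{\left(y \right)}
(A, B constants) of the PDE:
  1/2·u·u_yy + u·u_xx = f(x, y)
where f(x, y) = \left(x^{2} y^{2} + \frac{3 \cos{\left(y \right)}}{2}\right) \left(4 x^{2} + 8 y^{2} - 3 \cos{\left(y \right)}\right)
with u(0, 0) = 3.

Substitute the ansatz u = A x^{2} y^{2} + B \cos{\left(y \right)} into the left-hand side.
Derivatives of the ansatz:
  u_yy = 2 A x^{2} - B \cos{\left(y \right)}
  u_xx = 2 A y^{2}
Term by term:
  1/2·u·u_yy = A^{2} x^{4} y^{2} - \frac{A B x^{2} y^{2} \cos{\left(y \right)}}{2} + A B x^{2} \cos{\left(y \right)} - \frac{B^{2} \cos^{2}{\left(y \right)}}{2}
  u·u_xx = 2 A^{2} x^{2} y^{4} + 2 A B y^{2} \cos{\left(y \right)}
So the left-hand side equals
  A^{2} x^{4} y^{2} + 2 A^{2} x^{2} y^{4} - \frac{A B x^{2} y^{2} \cos{\left(y \right)}}{2} + A B x^{2} \cos{\left(y \right)} + 2 A B y^{2} \cos{\left(y \right)} - \frac{B^{2} \cos^{2}{\left(y \right)}}{2}
This must equal f(x, y) identically; expanded, f = 4 x^{4} y^{2} + 8 x^{2} y^{4} - 3 x^{2} y^{2} \cos{\left(y \right)} + 6 x^{2} \cos{\left(y \right)} + 12 y^{2} \cos{\left(y \right)} - \frac{9 \cos^{2}{\left(y \right)}}{2}.
Matching coefficients of the independent functions:
  [x^{2} y^{4}]:  2 A^{2} = 8
  [x^{2} \cos{\left(y \right)}]:  A B = 6
  [x^{4} y^{2}]:  A^{2} = 4
  [y^{2} \cos{\left(y \right)}]:  2 A B = 12
  [x^{2} y^{2} \cos{\left(y \right)}]:  - \frac{A B}{2} = -3
  [\cos^{2}{\left(y \right)}]:  - \frac{B^{2}}{2} = - \frac{9}{2}
These equations allow (A, B) = (-2, -3) or (2, 3).
Impose the point condition(s):
  u(0, 0) = 3  ⟹  B = 3
Only A = 2, B = 3 satisfies everything.
Hence u(x, y) = 2 x^{2} y^{2} + 3 \cos{\left(y \right)}.

Answer: u(x, y) = 2 x^{2} y^{2} + 3 \cos{\left(y \right)}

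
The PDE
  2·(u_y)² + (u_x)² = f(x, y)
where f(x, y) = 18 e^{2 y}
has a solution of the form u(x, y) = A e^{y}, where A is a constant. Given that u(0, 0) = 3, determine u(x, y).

Substitute the ansatz u = A e^{y} into the left-hand side.
Derivatives of the ansatz:
  u_y = A e^{y}
  u_x = 0
Term by term:
  2·(u_y)² = 2 A^{2} e^{2 y}
  (u_x)² = 0
So the left-hand side equals
  2 A^{2} e^{2 y}
This must equal f(x, y) = 18 e^{2 y} identically.
Matching coefficients of the independent functions:
  [e^{2 y}]:  2 A^{2} = 18
These equations allow (A) = (-3) or (3).
Impose the point condition(s):
  u(0, 0) = 3  ⟹  A = 3
Only A = 3 satisfies everything.
Hence u(x, y) = 3 e^{y}.

Answer: u(x, y) = 3 e^{y}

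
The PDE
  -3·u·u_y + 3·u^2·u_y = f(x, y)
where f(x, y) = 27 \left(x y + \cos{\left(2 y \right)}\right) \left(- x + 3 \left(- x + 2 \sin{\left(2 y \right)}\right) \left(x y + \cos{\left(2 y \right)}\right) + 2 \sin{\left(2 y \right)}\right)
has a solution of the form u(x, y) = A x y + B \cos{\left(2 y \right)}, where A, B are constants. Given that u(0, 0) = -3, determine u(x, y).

Answer: u(x, y) = - 3 x y - 3 \cos{\left(2 y \right)}

Derivation:
Substitute the ansatz u = A x y + B \cos{\left(2 y \right)} into the left-hand side.
Derivatives of the ansatz:
  u_y = A x - 2 B \sin{\left(2 y \right)}
Term by term:
  -3·u·u_y = - 3 A^{2} x^{2} y + 6 A B x y \sin{\left(2 y \right)} - 3 A B x \cos{\left(2 y \right)} + 6 B^{2} \sin{\left(2 y \right)} \cos{\left(2 y \right)}
  3·u^2·u_y = 3 A^{3} x^{3} y^{2} - 6 A^{2} B x^{2} y^{2} \sin{\left(2 y \right)} + 6 A^{2} B x^{2} y \cos{\left(2 y \right)} - 12 A B^{2} x y \sin{\left(2 y \right)} \cos{\left(2 y \right)} + 3 A B^{2} x \cos^{2}{\left(2 y \right)} - 6 B^{3} \sin{\left(2 y \right)} \cos^{2}{\left(2 y \right)}
So the left-hand side equals
  3 A^{3} x^{3} y^{2} - 6 A^{2} B x^{2} y^{2} \sin{\left(2 y \right)} + 6 A^{2} B x^{2} y \cos{\left(2 y \right)} - 3 A^{2} x^{2} y - 12 A B^{2} x y \sin{\left(2 y \right)} \cos{\left(2 y \right)} + 3 A B^{2} x \cos^{2}{\left(2 y \right)} + 6 A B x y \sin{\left(2 y \right)} - 3 A B x \cos{\left(2 y \right)} - 6 B^{3} \sin{\left(2 y \right)} \cos^{2}{\left(2 y \right)} + 6 B^{2} \sin{\left(2 y \right)} \cos{\left(2 y \right)}
This must equal f(x, y) identically; expanded, f = - 81 x^{3} y^{2} + 162 x^{2} y^{2} \sin{\left(2 y \right)} - 162 x^{2} y \cos{\left(2 y \right)} - 27 x^{2} y + 324 x y \sin{\left(2 y \right)} \cos{\left(2 y \right)} + 54 x y \sin{\left(2 y \right)} - 81 x \cos^{2}{\left(2 y \right)} - 27 x \cos{\left(2 y \right)} + 162 \sin{\left(2 y \right)} \cos^{2}{\left(2 y \right)} + 54 \sin{\left(2 y \right)} \cos{\left(2 y \right)}.
Matching coefficients of the independent functions:
  [x \cos{\left(2 y \right)}]:  - 3 A B = -27
  [x \cos^{2}{\left(2 y \right)}]:  3 A B^{2} = -81
  [x^{2} y]:  - 3 A^{2} = -27
  [x^{3} y^{2}]:  3 A^{3} = -81
  [\sin{\left(2 y \right)} \cos{\left(2 y \right)}]:  6 B^{2} = 54
  [\sin{\left(2 y \right)} \cos^{2}{\left(2 y \right)}]:  - 6 B^{3} = 162
  [x y \sin{\left(2 y \right)}]:  6 A B = 54
  [x^{2} y \cos{\left(2 y \right)}]:  6 A^{2} B = -162
  [x^{2} y^{2} \sin{\left(2 y \right)}]:  - 6 A^{2} B = 162
  [x y \sin{\left(2 y \right)} \cos{\left(2 y \right)}]:  - 12 A B^{2} = 324
Solving: A = -3, B = -3.
Check against the point condition:
  u(0, 0) = -3  ⟹  B = -3  ✓
Hence u(x, y) = - 3 x y - 3 \cos{\left(2 y \right)}.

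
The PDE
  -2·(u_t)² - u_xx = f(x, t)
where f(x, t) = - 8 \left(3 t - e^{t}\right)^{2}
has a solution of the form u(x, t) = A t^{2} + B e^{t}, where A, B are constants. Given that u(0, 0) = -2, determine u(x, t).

Substitute the ansatz u = A t^{2} + B e^{t} into the left-hand side.
Derivatives of the ansatz:
  u_t = 2 A t + B e^{t}
  u_xx = 0
Term by term:
  -2·(u_t)² = - 8 A^{2} t^{2} - 8 A B t e^{t} - 2 B^{2} e^{2 t}
  -u_xx = 0
So the left-hand side equals
  - 8 A^{2} t^{2} - 8 A B t e^{t} - 2 B^{2} e^{2 t}
This must equal f(x, t) identically; expanded, f = - 72 t^{2} + 48 t e^{t} - 8 e^{2 t}.
Matching coefficients of the independent functions:
  [t^{2}]:  - 8 A^{2} = -72
  [t e^{t}]:  - 8 A B = 48
  [e^{2 t}]:  - 2 B^{2} = -8
These equations allow (A, B) = (-3, 2) or (3, -2).
Impose the point condition(s):
  u(0, 0) = -2  ⟹  B = -2
Only A = 3, B = -2 satisfies everything.
Hence u(x, t) = 3 t^{2} - 2 e^{t}.

Answer: u(x, t) = 3 t^{2} - 2 e^{t}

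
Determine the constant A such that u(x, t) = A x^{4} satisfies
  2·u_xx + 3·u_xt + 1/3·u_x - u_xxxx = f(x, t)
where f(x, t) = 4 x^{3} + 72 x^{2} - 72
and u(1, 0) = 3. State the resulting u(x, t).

Substitute the ansatz u = A x^{4} into the left-hand side.
Derivatives of the ansatz:
  u_xx = 12 A x^{2}
  u_xt = 0
  u_x = 4 A x^{3}
  u_xxxx = 24 A
Term by term:
  2·u_xx = 24 A x^{2}
  3·u_xt = 0
  1/3·u_x = \frac{4 A x^{3}}{3}
  -u_xxxx = - 24 A
So the left-hand side equals
  \frac{4 A x^{3}}{3} + 24 A x^{2} - 24 A
This must equal f(x, t) = 4 x^{3} + 72 x^{2} - 72 identically.
Matching coefficients of the independent functions:
  [constant term]:  - 24 A = -72
  [x^{2}]:  24 A = 72
  [x^{3}]:  \frac{4 A}{3} = 4
Solving: A = 3.
Check against the point condition:
  u(1, 0) = 3  ⟹  A = 3  ✓
Hence u(x, t) = 3 x^{4}.

Answer: u(x, t) = 3 x^{4}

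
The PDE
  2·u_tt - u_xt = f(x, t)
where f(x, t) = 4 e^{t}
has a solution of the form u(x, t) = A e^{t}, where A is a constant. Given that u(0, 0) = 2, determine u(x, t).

Substitute the ansatz u = A e^{t} into the left-hand side.
Derivatives of the ansatz:
  u_tt = A e^{t}
  u_xt = 0
Term by term:
  2·u_tt = 2 A e^{t}
  -u_xt = 0
So the left-hand side equals
  2 A e^{t}
This must equal f(x, t) = 4 e^{t} identically.
Matching coefficients of the independent functions:
  [e^{t}]:  2 A = 4
Solving: A = 2.
Check against the point condition:
  u(0, 0) = 2  ⟹  A = 2  ✓
Hence u(x, t) = 2 e^{t}.

Answer: u(x, t) = 2 e^{t}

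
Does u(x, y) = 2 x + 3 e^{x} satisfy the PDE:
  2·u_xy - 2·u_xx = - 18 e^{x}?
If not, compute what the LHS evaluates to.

Evaluate each term of the left-hand side for u = 2 x + 3 e^{x}.
Derivatives:
  u_xy = 0
  u_xx = 3 e^{x}
Terms:
  2·u_xy = 0
  -2·u_xx = - 6 e^{x}
Sum: LHS = - 6 e^{x}
Given right-hand side: - 18 e^{x}. Difference LHS − RHS = 12 e^{x} ≠ 0, so u is not a solution.

Answer: No, the LHS evaluates to - 6 e^{x}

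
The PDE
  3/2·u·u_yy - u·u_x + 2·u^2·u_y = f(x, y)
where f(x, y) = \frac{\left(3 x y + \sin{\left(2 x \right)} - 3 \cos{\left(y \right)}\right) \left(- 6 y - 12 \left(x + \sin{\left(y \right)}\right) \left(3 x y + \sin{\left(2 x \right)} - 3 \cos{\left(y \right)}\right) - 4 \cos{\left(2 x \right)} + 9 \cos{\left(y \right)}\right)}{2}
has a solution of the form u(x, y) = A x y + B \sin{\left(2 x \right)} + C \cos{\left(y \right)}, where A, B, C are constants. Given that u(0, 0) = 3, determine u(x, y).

Substitute the ansatz u = A x y + B \sin{\left(2 x \right)} + C \cos{\left(y \right)} into the left-hand side.
Derivatives of the ansatz:
  u_yy = - C \cos{\left(y \right)}
  u_x = A y + 2 B \cos{\left(2 x \right)}
  u_y = A x - C \sin{\left(y \right)}
Term by term:
  3/2·u·u_yy = - \frac{3 A C x y \cos{\left(y \right)}}{2} - \frac{3 B C \sin{\left(2 x \right)} \cos{\left(y \right)}}{2} - \frac{3 C^{2} \cos^{2}{\left(y \right)}}{2}
  -u·u_x = - A^{2} x y^{2} - 2 A B x y \cos{\left(2 x \right)} - A B y \sin{\left(2 x \right)} - A C y \cos{\left(y \right)} - 2 B^{2} \sin{\left(2 x \right)} \cos{\left(2 x \right)} - 2 B C \cos{\left(2 x \right)} \cos{\left(y \right)}
  2·u^2·u_y = 2 A^{3} x^{3} y^{2} + 4 A^{2} B x^{2} y \sin{\left(2 x \right)} - 2 A^{2} C x^{2} y^{2} \sin{\left(y \right)} + 4 A^{2} C x^{2} y \cos{\left(y \right)} + 2 A B^{2} x \sin^{2}{\left(2 x \right)} - 4 A B C x y \sin{\left(2 x \right)} \sin{\left(y \right)} + 4 A B C x \sin{\left(2 x \right)} \cos{\left(y \right)} - 4 A C^{2} x y \sin{\left(y \right)} \cos{\left(y \right)} + 2 A C^{2} x \cos^{2}{\left(y \right)} - 2 B^{2} C \sin^{2}{\left(2 x \right)} \sin{\left(y \right)} - 4 B C^{2} \sin{\left(2 x \right)} \sin{\left(y \right)} \cos{\left(y \right)} - 2 C^{3} \sin{\left(y \right)} \cos^{2}{\left(y \right)}
So the left-hand side equals
  2 A^{3} x^{3} y^{2} + 4 A^{2} B x^{2} y \sin{\left(2 x \right)} - 2 A^{2} C x^{2} y^{2} \sin{\left(y \right)} + 4 A^{2} C x^{2} y \cos{\left(y \right)} - A^{2} x y^{2} + 2 A B^{2} x \sin^{2}{\left(2 x \right)} - 4 A B C x y \sin{\left(2 x \right)} \sin{\left(y \right)} + 4 A B C x \sin{\left(2 x \right)} \cos{\left(y \right)} - 2 A B x y \cos{\left(2 x \right)} - A B y \sin{\left(2 x \right)} - 4 A C^{2} x y \sin{\left(y \right)} \cos{\left(y \right)} + 2 A C^{2} x \cos^{2}{\left(y \right)} - \frac{3 A C x y \cos{\left(y \right)}}{2} - A C y \cos{\left(y \right)} - 2 B^{2} C \sin^{2}{\left(2 x \right)} \sin{\left(y \right)} - 2 B^{2} \sin{\left(2 x \right)} \cos{\left(2 x \right)} - 4 B C^{2} \sin{\left(2 x \right)} \sin{\left(y \right)} \cos{\left(y \right)} - \frac{3 B C \sin{\left(2 x \right)} \cos{\left(y \right)}}{2} - 2 B C \cos{\left(2 x \right)} \cos{\left(y \right)} - 2 C^{3} \sin{\left(y \right)} \cos^{2}{\left(y \right)} - \frac{3 C^{2} \cos^{2}{\left(y \right)}}{2}
This must equal f(x, y) identically; expanded, f = - 54 x^{3} y^{2} - 54 x^{2} y^{2} \sin{\left(y \right)} - 36 x^{2} y \sin{\left(2 x \right)} + 108 x^{2} y \cos{\left(y \right)} - 9 x y^{2} - 36 x y \sin{\left(2 x \right)} \sin{\left(y \right)} + 108 x y \sin{\left(y \right)} \cos{\left(y \right)} - 6 x y \cos{\left(2 x \right)} + \frac{27 x y \cos{\left(y \right)}}{2} - 6 x \sin^{2}{\left(2 x \right)} + 36 x \sin{\left(2 x \right)} \cos{\left(y \right)} - 54 x \cos^{2}{\left(y \right)} - 3 y \sin{\left(2 x \right)} + 9 y \cos{\left(y \right)} - 6 \sin^{2}{\left(2 x \right)} \sin{\left(y \right)} + 36 \sin{\left(2 x \right)} \sin{\left(y \right)} \cos{\left(y \right)} - 2 \sin{\left(2 x \right)} \cos{\left(2 x \right)} + \frac{9 \sin{\left(2 x \right)} \cos{\left(y \right)}}{2} - 54 \sin{\left(y \right)} \cos^{2}{\left(y \right)} + 6 \cos{\left(2 x \right)} \cos{\left(y \right)} - \frac{27 \cos^{2}{\left(y \right)}}{2}.
Matching coefficients of the independent functions:
(each divided by its leading coefficient; functions giving the same equation are listed together)
  [x y^{2}]:  A^{2} - 9 = 0
  [x \sin^{2}{\left(2 x \right)}]:  A B^{2} + 3 = 0
  [x \cos^{2}{\left(y \right)}, x y \sin{\left(y \right)} \cos{\left(y \right)}]:  A C^{2} + 27 = 0
  [x^{3} y^{2}]:  A^{3} + 27 = 0
  [y \sin{\left(2 x \right)}, x y \cos{\left(2 x \right)}]:  A B - 3 = 0
  [y \cos{\left(y \right)}, x y \cos{\left(y \right)}]:  A C + 9 = 0
  [\sin{\left(2 x \right)} \cos{\left(2 x \right)}]:  B^{2} - 1 = 0
  [\sin{\left(2 x \right)} \cos{\left(y \right)}, \cos{\left(2 x \right)} \cos{\left(y \right)}]:  B C + 3 = 0
  [\sin^{2}{\left(2 x \right)} \sin{\left(y \right)}]:  B^{2} C - 3 = 0
  [\sin{\left(y \right)} \cos^{2}{\left(y \right)}]:  C^{3} - 27 = 0
  [x \sin{\left(2 x \right)} \cos{\left(y \right)}, x y \sin{\left(2 x \right)} \sin{\left(y \right)}]:  A B C - 9 = 0
  [x^{2} y \sin{\left(2 x \right)}]:  A^{2} B + 9 = 0
  [x^{2} y \cos{\left(y \right)}, x^{2} y^{2} \sin{\left(y \right)}]:  A^{2} C - 27 = 0
  [\sin{\left(2 x \right)} \sin{\left(y \right)} \cos{\left(y \right)}]:  B C^{2} + 9 = 0
  [\cos^{2}{\left(y \right)}]:  C^{2} - 9 = 0
Solving: A = -3, B = -1, C = 3.
Check against the point condition:
  u(0, 0) = 3  ⟹  C = 3  ✓
Hence u(x, y) = - 3 x y - \sin{\left(2 x \right)} + 3 \cos{\left(y \right)}.

Answer: u(x, y) = - 3 x y - \sin{\left(2 x \right)} + 3 \cos{\left(y \right)}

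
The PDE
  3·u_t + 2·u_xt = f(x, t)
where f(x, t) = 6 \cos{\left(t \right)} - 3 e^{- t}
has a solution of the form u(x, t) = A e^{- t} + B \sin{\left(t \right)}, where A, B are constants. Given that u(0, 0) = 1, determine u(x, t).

Answer: u(x, t) = 2 \sin{\left(t \right)} + e^{- t}

Derivation:
Substitute the ansatz u = A e^{- t} + B \sin{\left(t \right)} into the left-hand side.
Derivatives of the ansatz:
  u_t = - A e^{- t} + B \cos{\left(t \right)}
  u_xt = 0
Term by term:
  3·u_t = - 3 A e^{- t} + 3 B \cos{\left(t \right)}
  2·u_xt = 0
So the left-hand side equals
  - 3 A e^{- t} + 3 B \cos{\left(t \right)}
This must equal f(x, t) = 6 \cos{\left(t \right)} - 3 e^{- t} identically.
Matching coefficients of the independent functions:
  [e^{- t}]:  - 3 A = -3
  [\cos{\left(t \right)}]:  3 B = 6
Solving: A = 1, B = 2.
Check against the point condition:
  u(0, 0) = 1  ⟹  A = 1  ✓
Hence u(x, t) = 2 \sin{\left(t \right)} + e^{- t}.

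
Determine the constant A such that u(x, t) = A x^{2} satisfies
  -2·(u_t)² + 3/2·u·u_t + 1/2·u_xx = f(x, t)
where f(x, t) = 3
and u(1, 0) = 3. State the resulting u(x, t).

Answer: u(x, t) = 3 x^{2}

Derivation:
Substitute the ansatz u = A x^{2} into the left-hand side.
Derivatives of the ansatz:
  u_t = 0
  u_xx = 2 A
Term by term:
  -2·(u_t)² = 0
  3/2·u·u_t = 0
  1/2·u_xx = A
So the left-hand side equals
  A
This must equal f(x, t) = 3 identically.
Matching coefficients of the independent functions:
  [constant term]:  A = 3
Solving: A = 3.
Check against the point condition:
  u(1, 0) = 3  ⟹  A = 3  ✓
Hence u(x, t) = 3 x^{2}.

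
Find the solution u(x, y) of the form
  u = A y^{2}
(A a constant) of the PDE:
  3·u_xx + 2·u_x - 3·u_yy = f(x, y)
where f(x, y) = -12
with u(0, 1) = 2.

Substitute the ansatz u = A y^{2} into the left-hand side.
Derivatives of the ansatz:
  u_xx = 0
  u_x = 0
  u_yy = 2 A
Term by term:
  3·u_xx = 0
  2·u_x = 0
  -3·u_yy = - 6 A
So the left-hand side equals
  - 6 A
This must equal f(x, y) = -12 identically.
Matching coefficients of the independent functions:
  [constant term]:  - 6 A = -12
Solving: A = 2.
Check against the point condition:
  u(0, 1) = 2  ⟹  A = 2  ✓
Hence u(x, y) = 2 y^{2}.

Answer: u(x, y) = 2 y^{2}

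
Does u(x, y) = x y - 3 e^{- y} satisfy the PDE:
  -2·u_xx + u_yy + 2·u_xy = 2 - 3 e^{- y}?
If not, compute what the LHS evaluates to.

Answer: Yes

Derivation:
Evaluate each term of the left-hand side for u = x y - 3 e^{- y}.
Derivatives:
  u_xx = 0
  u_yy = - 3 e^{- y}
  u_xy = 1
Terms:
  -2·u_xx = 0
  u_yy = - 3 e^{- y}
  2·u_xy = 2
Sum: LHS = 2 - 3 e^{- y}
This is exactly the given right-hand side, so u is a solution.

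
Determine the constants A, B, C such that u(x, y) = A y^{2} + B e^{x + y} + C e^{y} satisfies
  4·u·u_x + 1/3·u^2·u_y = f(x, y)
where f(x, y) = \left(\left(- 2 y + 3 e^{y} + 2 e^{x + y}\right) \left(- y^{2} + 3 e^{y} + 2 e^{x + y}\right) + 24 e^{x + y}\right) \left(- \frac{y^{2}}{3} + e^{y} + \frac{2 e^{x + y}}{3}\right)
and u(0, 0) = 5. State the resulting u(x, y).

Substitute the ansatz u = A y^{2} + B e^{x + y} + C e^{y} into the left-hand side.
Derivatives of the ansatz:
  u_x = B e^{x} e^{y}
  u_y = 2 A y + B e^{x} e^{y} + C e^{y}
Term by term:
  4·u·u_x = 4 A B y^{2} e^{x} e^{y} + 4 B^{2} e^{2 x} e^{2 y} + 4 B C e^{x} e^{2 y}
  1/3·u^2·u_y = \frac{2 A^{3} y^{5}}{3} + \frac{A^{2} B y^{4} e^{x} e^{y}}{3} + \frac{4 A^{2} B y^{3} e^{x} e^{y}}{3} + \frac{A^{2} C y^{4} e^{y}}{3} + \frac{4 A^{2} C y^{3} e^{y}}{3} + \frac{2 A B^{2} y^{2} e^{2 x} e^{2 y}}{3} + \frac{2 A B^{2} y e^{2 x} e^{2 y}}{3} + \frac{4 A B C y^{2} e^{x} e^{2 y}}{3} + \frac{4 A B C y e^{x} e^{2 y}}{3} + \frac{2 A C^{2} y^{2} e^{2 y}}{3} + \frac{2 A C^{2} y e^{2 y}}{3} + \frac{B^{3} e^{3 x} e^{3 y}}{3} + B^{2} C e^{2 x} e^{3 y} + B C^{2} e^{x} e^{3 y} + \frac{C^{3} e^{3 y}}{3}
So the left-hand side equals
  \frac{2 A^{3} y^{5}}{3} + \frac{A^{2} B y^{4} e^{x} e^{y}}{3} + \frac{4 A^{2} B y^{3} e^{x} e^{y}}{3} + \frac{A^{2} C y^{4} e^{y}}{3} + \frac{4 A^{2} C y^{3} e^{y}}{3} + \frac{2 A B^{2} y^{2} e^{2 x} e^{2 y}}{3} + \frac{2 A B^{2} y e^{2 x} e^{2 y}}{3} + \frac{4 A B C y^{2} e^{x} e^{2 y}}{3} + \frac{4 A B C y e^{x} e^{2 y}}{3} + 4 A B y^{2} e^{x} e^{y} + \frac{2 A C^{2} y^{2} e^{2 y}}{3} + \frac{2 A C^{2} y e^{2 y}}{3} + \frac{B^{3} e^{3 x} e^{3 y}}{3} + B^{2} C e^{2 x} e^{3 y} + 4 B^{2} e^{2 x} e^{2 y} + B C^{2} e^{x} e^{3 y} + 4 B C e^{x} e^{2 y} + \frac{C^{3} e^{3 y}}{3}
This must equal f(x, y) identically; expanded, f = - \frac{2 y^{5}}{3} + \frac{2 y^{4} e^{x} e^{y}}{3} + y^{4} e^{y} + \frac{8 y^{3} e^{x} e^{y}}{3} + 4 y^{3} e^{y} - \frac{8 y^{2} e^{2 x} e^{2 y}}{3} - 8 y^{2} e^{x} e^{2 y} - 8 y^{2} e^{x} e^{y} - 6 y^{2} e^{2 y} - \frac{8 y e^{2 x} e^{2 y}}{3} - 8 y e^{x} e^{2 y} - 6 y e^{2 y} + \frac{8 e^{3 x} e^{3 y}}{3} + 12 e^{2 x} e^{3 y} + 16 e^{2 x} e^{2 y} + 18 e^{x} e^{3 y} + 24 e^{x} e^{2 y} + 9 e^{3 y}.
Matching coefficients of the independent functions:
(each divided by its leading coefficient; functions giving the same equation are listed together)
  [y^{5}]:  A^{3} + 1 = 0
  [y e^{2 y}, y^{2} e^{2 y}]:  A C^{2} + 9 = 0
  [y^{3} e^{y}, y^{4} e^{y}]:  A^{2} C - 3 = 0
  [e^{x} e^{2 y}]:  B C - 6 = 0
  [e^{x} e^{3 y}]:  B C^{2} - 18 = 0
  [e^{2 x} e^{2 y}]:  B^{2} - 4 = 0
  [e^{2 x} e^{3 y}]:  B^{2} C - 12 = 0
  [e^{3 x} e^{3 y}]:  B^{3} - 8 = 0
  [y e^{x} e^{2 y}, y^{2} e^{x} e^{2 y}]:  A B C + 6 = 0
  [y e^{2 x} e^{2 y}, y^{2} e^{2 x} e^{2 y}]:  A B^{2} + 4 = 0
  [y^{2} e^{x} e^{y}]:  A B + 2 = 0
  [y^{3} e^{x} e^{y}, y^{4} e^{x} e^{y}]:  A^{2} B - 2 = 0
  [e^{3 y}]:  C^{3} - 27 = 0
Solving: A = -1, B = 2, C = 3.
Check against the point condition:
  u(0, 0) = 5  ⟹  B + C = 5  ✓
Hence u(x, y) = - y^{2} + 3 e^{y} + 2 e^{x + y}.

Answer: u(x, y) = - y^{2} + 3 e^{y} + 2 e^{x + y}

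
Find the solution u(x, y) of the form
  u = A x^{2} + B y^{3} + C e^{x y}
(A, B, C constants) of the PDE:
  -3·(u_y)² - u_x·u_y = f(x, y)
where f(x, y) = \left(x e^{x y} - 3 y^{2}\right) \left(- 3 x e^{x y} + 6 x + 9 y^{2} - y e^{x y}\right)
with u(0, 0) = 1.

Answer: u(x, y) = - 3 x^{2} - y^{3} + e^{x y}

Derivation:
Substitute the ansatz u = A x^{2} + B y^{3} + C e^{x y} into the left-hand side.
Derivatives of the ansatz:
  u_y = 3 B y^{2} + C x e^{x y}
  u_x = 2 A x + C y e^{x y}
Term by term:
  -3·(u_y)² = - 27 B^{2} y^{4} - 18 B C x y^{2} e^{x y} - 3 C^{2} x^{2} e^{2 x y}
  -u_x·u_y = - 6 A B x y^{2} - 2 A C x^{2} e^{x y} - 3 B C y^{3} e^{x y} - C^{2} x y e^{2 x y}
So the left-hand side equals
  - 6 A B x y^{2} - 2 A C x^{2} e^{x y} - 27 B^{2} y^{4} - 18 B C x y^{2} e^{x y} - 3 B C y^{3} e^{x y} - 3 C^{2} x^{2} e^{2 x y} - C^{2} x y e^{2 x y}
This must equal f(x, y) identically; expanded, f = - 3 x^{2} e^{2 x y} + 6 x^{2} e^{x y} + 18 x y^{2} e^{x y} - 18 x y^{2} - x y e^{2 x y} - 27 y^{4} + 3 y^{3} e^{x y}.
Matching coefficients of the independent functions:
  [y^{4}]:  - 27 B^{2} = -27
  [x y^{2}]:  - 6 A B = -18
  [x^{2} e^{x y}]:  - 2 A C = 6
  [x^{2} e^{2 x y}]:  - 3 C^{2} = -3
  [y^{3} e^{x y}]:  - 3 B C = 3
  [x y e^{2 x y}]:  - C^{2} = -1
  [x y^{2} e^{x y}]:  - 18 B C = 18
These equations allow (A, B, C) = (-3, -1, 1) or (3, 1, -1).
Impose the point condition(s):
  u(0, 0) = 1  ⟹  C = 1
Only A = -3, B = -1, C = 1 satisfies everything.
Hence u(x, y) = - 3 x^{2} - y^{3} + e^{x y}.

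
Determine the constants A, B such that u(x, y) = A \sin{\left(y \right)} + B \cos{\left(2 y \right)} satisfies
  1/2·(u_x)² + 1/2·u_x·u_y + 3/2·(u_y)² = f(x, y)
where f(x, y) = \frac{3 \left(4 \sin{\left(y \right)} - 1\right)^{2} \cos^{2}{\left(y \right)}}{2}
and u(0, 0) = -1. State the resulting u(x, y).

Substitute the ansatz u = A \sin{\left(y \right)} + B \cos{\left(2 y \right)} into the left-hand side.
Derivatives of the ansatz:
  u_x = 0
  u_y = A \cos{\left(y \right)} - 2 B \sin{\left(2 y \right)}
Term by term:
  1/2·(u_x)² = 0
  1/2·u_x·u_y = 0
  3/2·(u_y)² = \frac{3 A^{2} \cos^{2}{\left(y \right)}}{2} - 6 A B \sin{\left(2 y \right)} \cos{\left(y \right)} + 6 B^{2} \sin^{2}{\left(2 y \right)}
So the left-hand side equals
  \frac{3 A^{2} \cos^{2}{\left(y \right)}}{2} - 6 A B \sin{\left(2 y \right)} \cos{\left(y \right)} + 6 B^{2} \sin^{2}{\left(2 y \right)}
This must equal f(x, y) identically; expanded, f = 6 \sin^{2}{\left(2 y \right)} - 6 \sin{\left(2 y \right)} \cos{\left(y \right)} + \frac{3 \cos^{2}{\left(y \right)}}{2}.
Matching coefficients of the independent functions:
  [\sin{\left(2 y \right)} \cos{\left(y \right)}]:  - 6 A B = -6
  [\sin^{2}{\left(2 y \right)}]:  6 B^{2} = 6
  [\cos^{2}{\left(y \right)}]:  \frac{3 A^{2}}{2} = \frac{3}{2}
These equations allow (A, B) = (-1, -1) or (1, 1).
Impose the point condition(s):
  u(0, 0) = -1  ⟹  B = -1
Only A = -1, B = -1 satisfies everything.
Hence u(x, y) = - \sin{\left(y \right)} - \cos{\left(2 y \right)}.

Answer: u(x, y) = - \sin{\left(y \right)} - \cos{\left(2 y \right)}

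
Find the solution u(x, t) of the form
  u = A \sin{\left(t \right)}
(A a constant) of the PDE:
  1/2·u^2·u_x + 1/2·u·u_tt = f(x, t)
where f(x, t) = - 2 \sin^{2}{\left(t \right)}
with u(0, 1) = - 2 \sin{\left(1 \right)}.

Substitute the ansatz u = A \sin{\left(t \right)} into the left-hand side.
Derivatives of the ansatz:
  u_x = 0
  u_tt = - A \sin{\left(t \right)}
Term by term:
  1/2·u^2·u_x = 0
  1/2·u·u_tt = - \frac{A^{2} \sin^{2}{\left(t \right)}}{2}
So the left-hand side equals
  - \frac{A^{2} \sin^{2}{\left(t \right)}}{2}
This must equal f(x, t) = - 2 \sin^{2}{\left(t \right)} identically.
Matching coefficients of the independent functions:
  [\sin^{2}{\left(t \right)}]:  - \frac{A^{2}}{2} = -2
These equations allow (A) = (-2) or (2).
Impose the point condition(s):
  u(0, 1) = - 2 \sin{\left(1 \right)}  ⟹  A \sin{\left(1 \right)} = - 2 \sin{\left(1 \right)}
Only A = -2 satisfies everything.
Hence u(x, t) = - 2 \sin{\left(t \right)}.

Answer: u(x, t) = - 2 \sin{\left(t \right)}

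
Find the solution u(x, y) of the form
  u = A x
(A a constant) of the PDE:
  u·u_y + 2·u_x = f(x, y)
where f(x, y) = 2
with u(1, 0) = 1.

Substitute the ansatz u = A x into the left-hand side.
Derivatives of the ansatz:
  u_y = 0
  u_x = A
Term by term:
  u·u_y = 0
  2·u_x = 2 A
So the left-hand side equals
  2 A
This must equal f(x, y) = 2 identically.
Matching coefficients of the independent functions:
  [constant term]:  2 A = 2
Solving: A = 1.
Check against the point condition:
  u(1, 0) = 1  ⟹  A = 1  ✓
Hence u(x, y) = x.

Answer: u(x, y) = x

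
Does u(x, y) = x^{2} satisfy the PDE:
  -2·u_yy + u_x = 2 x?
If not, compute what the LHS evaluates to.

Evaluate each term of the left-hand side for u = x^{2}.
Derivatives:
  u_yy = 0
  u_x = 2 x
Terms:
  -2·u_yy = 0
  u_x = 2 x
Sum: LHS = 2 x
This is exactly the given right-hand side, so u is a solution.

Answer: Yes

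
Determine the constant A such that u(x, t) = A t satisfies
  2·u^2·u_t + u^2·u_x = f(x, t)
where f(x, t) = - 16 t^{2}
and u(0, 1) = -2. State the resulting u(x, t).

Substitute the ansatz u = A t into the left-hand side.
Derivatives of the ansatz:
  u_t = A
  u_x = 0
Term by term:
  2·u^2·u_t = 2 A^{3} t^{2}
  u^2·u_x = 0
So the left-hand side equals
  2 A^{3} t^{2}
This must equal f(x, t) = - 16 t^{2} identically.
Matching coefficients of the independent functions:
  [t^{2}]:  2 A^{3} = -16
Solving: A = -2.
Check against the point condition:
  u(0, 1) = -2  ⟹  A = -2  ✓
Hence u(x, t) = - 2 t.

Answer: u(x, t) = - 2 t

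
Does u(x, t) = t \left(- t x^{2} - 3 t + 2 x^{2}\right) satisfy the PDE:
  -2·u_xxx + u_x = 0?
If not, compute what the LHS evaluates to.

Answer: No, the LHS evaluates to 2 t x \left(2 - t\right)

Derivation:
Evaluate each term of the left-hand side for u = t \left(- t x^{2} - 3 t + 2 x^{2}\right).
Derivatives:
  u_xxx = 0
  u_x = - 2 t^{2} x + 4 t x
Terms:
  -2·u_xxx = 0
  u_x = 2 t x \left(2 - t\right)
Sum: LHS = 2 t x \left(2 - t\right)
Given right-hand side: 0. Difference LHS − RHS = 2 t x \left(2 - t\right) ≠ 0, so u is not a solution.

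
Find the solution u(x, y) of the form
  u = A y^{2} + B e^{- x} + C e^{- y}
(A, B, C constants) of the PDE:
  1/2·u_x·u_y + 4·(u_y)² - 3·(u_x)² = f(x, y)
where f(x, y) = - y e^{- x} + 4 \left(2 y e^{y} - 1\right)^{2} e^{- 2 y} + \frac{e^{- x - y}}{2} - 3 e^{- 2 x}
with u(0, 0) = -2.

Substitute the ansatz u = A y^{2} + B e^{- x} + C e^{- y} into the left-hand side.
Derivatives of the ansatz:
  u_x = - B e^{- x}
  u_y = 2 A y - C e^{- y}
Term by term:
  1/2·u_x·u_y = - A B y e^{- x} + \frac{B C e^{- x} e^{- y}}{2}
  4·(u_y)² = 16 A^{2} y^{2} - 16 A C y e^{- y} + 4 C^{2} e^{- 2 y}
  -3·(u_x)² = - 3 B^{2} e^{- 2 x}
So the left-hand side equals
  16 A^{2} y^{2} - A B y e^{- x} - 16 A C y e^{- y} - 3 B^{2} e^{- 2 x} + \frac{B C e^{- x} e^{- y}}{2} + 4 C^{2} e^{- 2 y}
This must equal f(x, y) identically; expanded, f = 16 y^{2} - 16 y e^{- y} - y e^{- x} + 4 e^{- 2 y} + \frac{e^{- x} e^{- y}}{2} - 3 e^{- 2 x}.
Matching coefficients of the independent functions:
  [y^{2}]:  16 A^{2} = 16
  [y e^{- x}]:  - A B = -1
  [y e^{- y}]:  - 16 A C = -16
  [e^{- x} e^{- y}]:  \frac{B C}{2} = \frac{1}{2}
  [e^{- 2 x}]:  - 3 B^{2} = -3
  [e^{- 2 y}]:  4 C^{2} = 4
These equations allow (A, B, C) = (-1, -1, -1) or (1, 1, 1).
Impose the point condition(s):
  u(0, 0) = -2  ⟹  B + C = -2
Only A = -1, B = -1, C = -1 satisfies everything.
Hence u(x, y) = - y^{2} - e^{- y} - e^{- x}.

Answer: u(x, y) = - y^{2} - e^{- y} - e^{- x}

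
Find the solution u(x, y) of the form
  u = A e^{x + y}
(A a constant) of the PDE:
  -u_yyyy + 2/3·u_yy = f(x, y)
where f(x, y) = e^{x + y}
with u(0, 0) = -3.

Answer: u(x, y) = - 3 e^{x + y}

Derivation:
Substitute the ansatz u = A e^{x + y} into the left-hand side.
Derivatives of the ansatz:
  u_yyyy = A e^{x} e^{y}
  u_yy = A e^{x} e^{y}
Term by term:
  -u_yyyy = - A e^{x} e^{y}
  2/3·u_yy = \frac{2 A e^{x} e^{y}}{3}
So the left-hand side equals
  - \frac{A e^{x} e^{y}}{3}
This must equal f(x, y) identically; expanded, f = e^{x} e^{y}.
Matching coefficients of the independent functions:
  [e^{x} e^{y}]:  - \frac{A}{3} = 1
Solving: A = -3.
Check against the point condition:
  u(0, 0) = -3  ⟹  A = -3  ✓
Hence u(x, y) = - 3 e^{x + y}.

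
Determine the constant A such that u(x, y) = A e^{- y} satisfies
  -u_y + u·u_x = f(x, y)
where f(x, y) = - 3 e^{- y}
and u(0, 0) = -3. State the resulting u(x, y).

Substitute the ansatz u = A e^{- y} into the left-hand side.
Derivatives of the ansatz:
  u_y = - A e^{- y}
  u_x = 0
Term by term:
  -u_y = A e^{- y}
  u·u_x = 0
So the left-hand side equals
  A e^{- y}
This must equal f(x, y) = - 3 e^{- y} identically.
Matching coefficients of the independent functions:
  [e^{- y}]:  A = -3
Solving: A = -3.
Check against the point condition:
  u(0, 0) = -3  ⟹  A = -3  ✓
Hence u(x, y) = - 3 e^{- y}.

Answer: u(x, y) = - 3 e^{- y}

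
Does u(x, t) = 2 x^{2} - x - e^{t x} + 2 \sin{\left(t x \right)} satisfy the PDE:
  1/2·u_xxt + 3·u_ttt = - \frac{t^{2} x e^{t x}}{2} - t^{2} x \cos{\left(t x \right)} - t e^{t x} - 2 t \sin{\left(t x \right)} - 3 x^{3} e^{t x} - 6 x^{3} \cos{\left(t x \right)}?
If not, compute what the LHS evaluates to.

Answer: Yes

Derivation:
Evaluate each term of the left-hand side for u = 2 x^{2} - x - e^{t x} + 2 \sin{\left(t x \right)}.
Derivatives:
  u_xxt = - t^{2} x e^{t x} - 2 t^{2} x \cos{\left(t x \right)} - 2 t e^{t x} - 4 t \sin{\left(t x \right)}
  u_ttt = - x^{3} e^{t x} - 2 x^{3} \cos{\left(t x \right)}
Terms:
  1/2·u_xxt = - \frac{t \left(t x e^{t x} + 2 t x \cos{\left(t x \right)} + 2 e^{t x} + 4 \sin{\left(t x \right)}\right)}{2}
  3·u_ttt = - 3 x^{3} \left(e^{t x} + 2 \cos{\left(t x \right)}\right)
Sum: LHS = - \frac{t^{2} x e^{t x}}{2} - t^{2} x \cos{\left(t x \right)} - t e^{t x} - 2 t \sin{\left(t x \right)} - 3 x^{3} e^{t x} - 6 x^{3} \cos{\left(t x \right)}
This is exactly the given right-hand side, so u is a solution.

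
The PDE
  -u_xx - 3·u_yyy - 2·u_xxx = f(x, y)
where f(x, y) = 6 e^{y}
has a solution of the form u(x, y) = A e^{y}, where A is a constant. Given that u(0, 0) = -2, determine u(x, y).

Substitute the ansatz u = A e^{y} into the left-hand side.
Derivatives of the ansatz:
  u_xx = 0
  u_yyy = A e^{y}
  u_xxx = 0
Term by term:
  -u_xx = 0
  -3·u_yyy = - 3 A e^{y}
  -2·u_xxx = 0
So the left-hand side equals
  - 3 A e^{y}
This must equal f(x, y) = 6 e^{y} identically.
Matching coefficients of the independent functions:
  [e^{y}]:  - 3 A = 6
Solving: A = -2.
Check against the point condition:
  u(0, 0) = -2  ⟹  A = -2  ✓
Hence u(x, y) = - 2 e^{y}.

Answer: u(x, y) = - 2 e^{y}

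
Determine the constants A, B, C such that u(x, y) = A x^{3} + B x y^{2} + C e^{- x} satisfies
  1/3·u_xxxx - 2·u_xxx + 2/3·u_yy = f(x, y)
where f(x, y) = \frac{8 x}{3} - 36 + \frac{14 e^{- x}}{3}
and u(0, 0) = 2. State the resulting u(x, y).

Substitute the ansatz u = A x^{3} + B x y^{2} + C e^{- x} into the left-hand side.
Derivatives of the ansatz:
  u_xxxx = C e^{- x}
  u_xxx = 6 A - C e^{- x}
  u_yy = 2 B x
Term by term:
  1/3·u_xxxx = \frac{C e^{- x}}{3}
  -2·u_xxx = - 12 A + 2 C e^{- x}
  2/3·u_yy = \frac{4 B x}{3}
So the left-hand side equals
  - 12 A + \frac{4 B x}{3} + \frac{7 C e^{- x}}{3}
This must equal f(x, y) = \frac{8 x}{3} - 36 + \frac{14 e^{- x}}{3} identically.
Matching coefficients of the independent functions:
  [constant term]:  - 12 A = -36
  [x]:  \frac{4 B}{3} = \frac{8}{3}
  [e^{- x}]:  \frac{7 C}{3} = \frac{14}{3}
Solving: A = 3, B = 2, C = 2.
Check against the point condition:
  u(0, 0) = 2  ⟹  C = 2  ✓
Hence u(x, y) = 3 x^{3} + 2 x y^{2} + 2 e^{- x}.

Answer: u(x, y) = 3 x^{3} + 2 x y^{2} + 2 e^{- x}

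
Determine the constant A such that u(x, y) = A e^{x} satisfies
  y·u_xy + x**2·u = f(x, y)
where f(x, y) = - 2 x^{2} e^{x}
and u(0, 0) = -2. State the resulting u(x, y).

Substitute the ansatz u = A e^{x} into the left-hand side.
Derivatives of the ansatz:
  u_xy = 0
Term by term:
  y·u_xy = 0
  x**2·u = A x^{2} e^{x}
So the left-hand side equals
  A x^{2} e^{x}
This must equal f(x, y) = - 2 x^{2} e^{x} identically.
Matching coefficients of the independent functions:
  [x^{2} e^{x}]:  A = -2
Solving: A = -2.
Check against the point condition:
  u(0, 0) = -2  ⟹  A = -2  ✓
Hence u(x, y) = - 2 e^{x}.

Answer: u(x, y) = - 2 e^{x}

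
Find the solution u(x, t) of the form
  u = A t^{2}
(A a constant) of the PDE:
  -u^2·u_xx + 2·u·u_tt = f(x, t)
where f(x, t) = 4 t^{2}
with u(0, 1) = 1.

Answer: u(x, t) = t^{2}

Derivation:
Substitute the ansatz u = A t^{2} into the left-hand side.
Derivatives of the ansatz:
  u_xx = 0
  u_tt = 2 A
Term by term:
  -u^2·u_xx = 0
  2·u·u_tt = 4 A^{2} t^{2}
So the left-hand side equals
  4 A^{2} t^{2}
This must equal f(x, t) = 4 t^{2} identically.
Matching coefficients of the independent functions:
  [t^{2}]:  4 A^{2} = 4
These equations allow (A) = (-1) or (1).
Impose the point condition(s):
  u(0, 1) = 1  ⟹  A = 1
Only A = 1 satisfies everything.
Hence u(x, t) = t^{2}.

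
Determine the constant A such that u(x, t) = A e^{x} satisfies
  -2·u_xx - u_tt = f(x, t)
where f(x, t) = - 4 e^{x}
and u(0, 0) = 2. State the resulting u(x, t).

Substitute the ansatz u = A e^{x} into the left-hand side.
Derivatives of the ansatz:
  u_xx = A e^{x}
  u_tt = 0
Term by term:
  -2·u_xx = - 2 A e^{x}
  -u_tt = 0
So the left-hand side equals
  - 2 A e^{x}
This must equal f(x, t) = - 4 e^{x} identically.
Matching coefficients of the independent functions:
  [e^{x}]:  - 2 A = -4
Solving: A = 2.
Check against the point condition:
  u(0, 0) = 2  ⟹  A = 2  ✓
Hence u(x, t) = 2 e^{x}.

Answer: u(x, t) = 2 e^{x}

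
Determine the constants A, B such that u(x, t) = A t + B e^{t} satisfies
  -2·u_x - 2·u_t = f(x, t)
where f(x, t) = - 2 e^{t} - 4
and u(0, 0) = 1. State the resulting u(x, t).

Substitute the ansatz u = A t + B e^{t} into the left-hand side.
Derivatives of the ansatz:
  u_x = 0
  u_t = A + B e^{t}
Term by term:
  -2·u_x = 0
  -2·u_t = - 2 A - 2 B e^{t}
So the left-hand side equals
  - 2 A - 2 B e^{t}
This must equal f(x, t) = - 2 e^{t} - 4 identically.
Matching coefficients of the independent functions:
  [constant term]:  - 2 A = -4
  [e^{t}]:  - 2 B = -2
Solving: A = 2, B = 1.
Check against the point condition:
  u(0, 0) = 1  ⟹  B = 1  ✓
Hence u(x, t) = 2 t + e^{t}.

Answer: u(x, t) = 2 t + e^{t}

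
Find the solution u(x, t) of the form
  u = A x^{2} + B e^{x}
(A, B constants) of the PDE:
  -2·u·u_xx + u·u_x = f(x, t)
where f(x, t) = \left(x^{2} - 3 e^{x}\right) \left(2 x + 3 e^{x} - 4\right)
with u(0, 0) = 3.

Substitute the ansatz u = A x^{2} + B e^{x} into the left-hand side.
Derivatives of the ansatz:
  u_xx = 2 A + B e^{x}
  u_x = 2 A x + B e^{x}
Term by term:
  -2·u·u_xx = - 4 A^{2} x^{2} - 2 A B x^{2} e^{x} - 4 A B e^{x} - 2 B^{2} e^{2 x}
  u·u_x = 2 A^{2} x^{3} + A B x^{2} e^{x} + 2 A B x e^{x} + B^{2} e^{2 x}
So the left-hand side equals
  2 A^{2} x^{3} - 4 A^{2} x^{2} - A B x^{2} e^{x} + 2 A B x e^{x} - 4 A B e^{x} - B^{2} e^{2 x}
This must equal f(x, t) identically; expanded, f = 2 x^{3} + 3 x^{2} e^{x} - 4 x^{2} - 6 x e^{x} - 9 e^{2 x} + 12 e^{x}.
Matching coefficients of the independent functions:
  [x^{2}]:  - 4 A^{2} = -4
  [x^{3}]:  2 A^{2} = 2
  [x e^{x}]:  2 A B = -6
  [x^{2} e^{x}]:  - A B = 3
  [e^{x}]:  - 4 A B = 12
  [e^{2 x}]:  - B^{2} = -9
These equations allow (A, B) = (-1, 3) or (1, -3).
Impose the point condition(s):
  u(0, 0) = 3  ⟹  B = 3
Only A = -1, B = 3 satisfies everything.
Hence u(x, t) = - x^{2} + 3 e^{x}.

Answer: u(x, t) = - x^{2} + 3 e^{x}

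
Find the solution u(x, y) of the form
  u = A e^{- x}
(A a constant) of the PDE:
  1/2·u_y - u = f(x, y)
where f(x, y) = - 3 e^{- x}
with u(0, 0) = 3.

Answer: u(x, y) = 3 e^{- x}

Derivation:
Substitute the ansatz u = A e^{- x} into the left-hand side.
Derivatives of the ansatz:
  u_y = 0
Term by term:
  1/2·u_y = 0
  -u = - A e^{- x}
So the left-hand side equals
  - A e^{- x}
This must equal f(x, y) = - 3 e^{- x} identically.
Matching coefficients of the independent functions:
  [e^{- x}]:  - A = -3
Solving: A = 3.
Check against the point condition:
  u(0, 0) = 3  ⟹  A = 3  ✓
Hence u(x, y) = 3 e^{- x}.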